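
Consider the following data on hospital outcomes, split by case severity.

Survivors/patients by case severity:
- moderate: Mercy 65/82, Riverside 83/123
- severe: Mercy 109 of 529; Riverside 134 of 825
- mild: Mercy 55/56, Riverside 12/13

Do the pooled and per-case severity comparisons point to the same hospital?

Moderate: Mercy 65/82 = 79.3%, Riverside 83/123 = 67.5% → Mercy
Severe: Mercy 109/529 = 20.6%, Riverside 134/825 = 16.2% → Mercy
Mild: Mercy 55/56 = 98.2%, Riverside 12/13 = 92.3% → Mercy
Overall: Mercy 229/667 = 34.3%, Riverside 229/961 = 23.8% → Mercy
Mercy wins overall and in every case group — no reversal.

Yes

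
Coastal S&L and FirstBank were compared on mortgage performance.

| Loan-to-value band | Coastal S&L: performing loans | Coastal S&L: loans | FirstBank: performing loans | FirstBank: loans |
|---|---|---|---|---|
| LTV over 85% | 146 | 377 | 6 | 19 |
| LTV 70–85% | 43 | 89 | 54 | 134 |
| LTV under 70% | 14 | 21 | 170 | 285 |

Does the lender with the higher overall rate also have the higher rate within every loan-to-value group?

No

LTV over 85%: Coastal S&L 146/377 = 38.7%, FirstBank 6/19 = 31.6% → Coastal S&L
LTV 70–85%: Coastal S&L 43/89 = 48.3%, FirstBank 54/134 = 40.3% → Coastal S&L
LTV under 70%: Coastal S&L 14/21 = 66.7%, FirstBank 170/285 = 59.6% → Coastal S&L
Overall: Coastal S&L 203/487 = 41.7%, FirstBank 230/438 = 52.5% → FirstBank
Coastal S&L wins each loan-to-value group but FirstBank wins overall — the comparison reverses. Coastal S&L's loans skew toward LTV over 85%, which has a lower base rate.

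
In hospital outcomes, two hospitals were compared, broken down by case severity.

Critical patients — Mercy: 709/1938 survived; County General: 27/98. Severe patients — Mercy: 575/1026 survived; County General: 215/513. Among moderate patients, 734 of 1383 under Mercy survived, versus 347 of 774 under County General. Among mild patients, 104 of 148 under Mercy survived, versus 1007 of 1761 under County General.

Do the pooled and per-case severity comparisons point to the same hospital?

Critical: Mercy 709/1938 = 36.6%, County General 27/98 = 27.6% → Mercy
Severe: Mercy 575/1026 = 56.0%, County General 215/513 = 41.9% → Mercy
Moderate: Mercy 734/1383 = 53.1%, County General 347/774 = 44.8% → Mercy
Mild: Mercy 104/148 = 70.3%, County General 1007/1761 = 57.2% → Mercy
Overall: Mercy 2122/4495 = 47.2%, County General 1596/3146 = 50.7% → County General
Mercy wins each case group but County General wins overall — the comparison reverses. Mercy's patients skew toward critical, which has a lower base rate.

No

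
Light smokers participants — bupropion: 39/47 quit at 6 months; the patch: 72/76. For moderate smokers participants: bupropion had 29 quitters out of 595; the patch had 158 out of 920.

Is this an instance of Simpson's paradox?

No

Light smokers: bupropion 39/47 = 83.0%, the patch 72/76 = 94.7% → the patch
Moderate smokers: bupropion 29/595 = 4.9%, the patch 158/920 = 17.2% → the patch
Overall: bupropion 68/642 = 10.6%, the patch 230/996 = 23.1% → the patch
The patch wins overall and in every dependence group — no reversal.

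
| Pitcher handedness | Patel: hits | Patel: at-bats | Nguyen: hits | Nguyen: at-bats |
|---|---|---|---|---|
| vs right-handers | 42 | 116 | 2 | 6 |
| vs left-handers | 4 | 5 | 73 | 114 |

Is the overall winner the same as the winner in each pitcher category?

Vs right-handers: Patel 42/116 = 36.2%, Nguyen 2/6 = 33.3% → Patel
Vs left-handers: Patel 4/5 = 80.0%, Nguyen 73/114 = 64.0% → Patel
Overall: Patel 46/121 = 38.0%, Nguyen 75/120 = 62.5% → Nguyen
Patel wins each pitcher group but Nguyen wins overall — the comparison reverses. Patel's at-bats skew toward vs right-handers, which has a lower base rate.

No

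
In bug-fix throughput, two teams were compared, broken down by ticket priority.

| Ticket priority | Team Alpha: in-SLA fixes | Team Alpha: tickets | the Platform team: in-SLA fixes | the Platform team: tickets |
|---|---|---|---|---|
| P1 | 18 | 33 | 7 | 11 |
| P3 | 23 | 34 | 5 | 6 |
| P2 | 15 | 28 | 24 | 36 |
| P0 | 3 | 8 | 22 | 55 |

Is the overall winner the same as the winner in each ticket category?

No

P1: Team Alpha 18/33 = 54.5%, the Platform team 7/11 = 63.6% → the Platform team
P3: Team Alpha 23/34 = 67.6%, the Platform team 5/6 = 83.3% → the Platform team
P2: Team Alpha 15/28 = 53.6%, the Platform team 24/36 = 66.7% → the Platform team
P0: Team Alpha 3/8 = 37.5%, the Platform team 22/55 = 40.0% → the Platform team
Overall: Team Alpha 59/103 = 57.3%, the Platform team 58/108 = 53.7% → Team Alpha
The Platform team wins each ticket group but Team Alpha wins overall — the comparison reverses. The Platform team's tickets skew toward P0, which has a lower base rate.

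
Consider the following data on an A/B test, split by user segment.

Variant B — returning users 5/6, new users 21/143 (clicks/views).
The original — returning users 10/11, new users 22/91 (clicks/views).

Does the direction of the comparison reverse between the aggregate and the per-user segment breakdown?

No

Returning users: Variant B 5/6 = 83.3%, the original 10/11 = 90.9% → the original
New users: Variant B 21/143 = 14.7%, the original 22/91 = 24.2% → the original
Overall: Variant B 26/149 = 17.4%, the original 32/102 = 31.4% → the original
The original wins overall and in every user group — no reversal.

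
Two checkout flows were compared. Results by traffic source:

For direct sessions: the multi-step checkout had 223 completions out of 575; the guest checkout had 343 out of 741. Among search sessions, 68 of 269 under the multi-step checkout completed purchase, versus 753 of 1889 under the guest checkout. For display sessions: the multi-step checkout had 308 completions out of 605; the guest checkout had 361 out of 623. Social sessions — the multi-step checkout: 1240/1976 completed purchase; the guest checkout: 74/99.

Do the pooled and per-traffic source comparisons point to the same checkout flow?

No

Direct: the multi-step checkout 223/575 = 38.8%, the guest checkout 343/741 = 46.3% → the guest checkout
Search: the multi-step checkout 68/269 = 25.3%, the guest checkout 753/1889 = 39.9% → the guest checkout
Display: the multi-step checkout 308/605 = 50.9%, the guest checkout 361/623 = 57.9% → the guest checkout
Social: the multi-step checkout 1240/1976 = 62.8%, the guest checkout 74/99 = 74.7% → the guest checkout
Overall: the multi-step checkout 1839/3425 = 53.7%, the guest checkout 1531/3352 = 45.7% → the multi-step checkout
The guest checkout wins each traffic group but the multi-step checkout wins overall — the comparison reverses. The guest checkout's sessions skew toward search, which has a lower base rate.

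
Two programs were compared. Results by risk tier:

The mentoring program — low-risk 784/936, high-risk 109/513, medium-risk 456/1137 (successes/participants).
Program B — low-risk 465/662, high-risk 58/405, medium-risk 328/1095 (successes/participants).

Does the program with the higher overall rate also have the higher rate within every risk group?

Low-risk: the mentoring program 784/936 = 83.8%, Program B 465/662 = 70.2% → the mentoring program
High-risk: the mentoring program 109/513 = 21.2%, Program B 58/405 = 14.3% → the mentoring program
Medium-risk: the mentoring program 456/1137 = 40.1%, Program B 328/1095 = 30.0% → the mentoring program
Overall: the mentoring program 1349/2586 = 52.2%, Program B 851/2162 = 39.4% → the mentoring program
The mentoring program wins overall and in every risk group — no reversal.

Yes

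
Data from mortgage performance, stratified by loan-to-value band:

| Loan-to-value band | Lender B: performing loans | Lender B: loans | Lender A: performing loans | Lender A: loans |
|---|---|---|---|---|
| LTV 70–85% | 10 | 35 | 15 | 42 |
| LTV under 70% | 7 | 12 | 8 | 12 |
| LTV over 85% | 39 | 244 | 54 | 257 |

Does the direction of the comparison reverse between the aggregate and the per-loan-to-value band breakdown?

No

LTV 70–85%: Lender B 10/35 = 28.6%, Lender A 15/42 = 35.7% → Lender A
LTV under 70%: Lender B 7/12 = 58.3%, Lender A 8/12 = 66.7% → Lender A
LTV over 85%: Lender B 39/244 = 16.0%, Lender A 54/257 = 21.0% → Lender A
Overall: Lender B 56/291 = 19.2%, Lender A 77/311 = 24.8% → Lender A
Lender A wins overall and in every loan-to-value group — no reversal.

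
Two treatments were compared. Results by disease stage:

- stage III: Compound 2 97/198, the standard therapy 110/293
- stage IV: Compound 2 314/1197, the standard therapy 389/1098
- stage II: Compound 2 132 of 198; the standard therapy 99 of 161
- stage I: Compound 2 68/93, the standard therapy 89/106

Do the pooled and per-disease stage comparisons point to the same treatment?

No

Stage III: Compound 2 97/198 = 49.0%, the standard therapy 110/293 = 37.5% → Compound 2
Stage IV: Compound 2 314/1197 = 26.2%, the standard therapy 389/1098 = 35.4% → the standard therapy
Stage II: Compound 2 132/198 = 66.7%, the standard therapy 99/161 = 61.5% → Compound 2
Stage I: Compound 2 68/93 = 73.1%, the standard therapy 89/106 = 84.0% → the standard therapy
Overall: Compound 2 611/1686 = 36.2%, the standard therapy 687/1658 = 41.4% → the standard therapy
Neither sweeps: Compound 2 wins 2 of 4 groups, the standard therapy wins 2. The standard therapy wins overall but not every group — no Simpson reversal.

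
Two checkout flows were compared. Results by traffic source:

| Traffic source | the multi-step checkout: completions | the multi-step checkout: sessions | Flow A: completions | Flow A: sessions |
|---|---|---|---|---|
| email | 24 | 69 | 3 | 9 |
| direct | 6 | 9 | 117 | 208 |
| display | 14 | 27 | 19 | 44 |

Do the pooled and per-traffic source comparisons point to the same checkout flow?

Email: the multi-step checkout 24/69 = 34.8%, Flow A 3/9 = 33.3% → the multi-step checkout
Direct: the multi-step checkout 6/9 = 66.7%, Flow A 117/208 = 56.2% → the multi-step checkout
Display: the multi-step checkout 14/27 = 51.9%, Flow A 19/44 = 43.2% → the multi-step checkout
Overall: the multi-step checkout 44/105 = 41.9%, Flow A 139/261 = 53.3% → Flow A
The multi-step checkout wins each traffic group but Flow A wins overall — the comparison reverses. The multi-step checkout's sessions skew toward email, which has a lower base rate.

No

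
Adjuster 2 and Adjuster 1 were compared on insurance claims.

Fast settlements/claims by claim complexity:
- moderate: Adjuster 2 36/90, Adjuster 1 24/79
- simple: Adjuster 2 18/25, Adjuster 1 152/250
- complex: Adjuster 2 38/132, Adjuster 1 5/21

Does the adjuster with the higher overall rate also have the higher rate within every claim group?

No

Moderate: Adjuster 2 36/90 = 40.0%, Adjuster 1 24/79 = 30.4% → Adjuster 2
Simple: Adjuster 2 18/25 = 72.0%, Adjuster 1 152/250 = 60.8% → Adjuster 2
Complex: Adjuster 2 38/132 = 28.8%, Adjuster 1 5/21 = 23.8% → Adjuster 2
Overall: Adjuster 2 92/247 = 37.2%, Adjuster 1 181/350 = 51.7% → Adjuster 1
Adjuster 2 wins each claim group but Adjuster 1 wins overall — the comparison reverses. Adjuster 2's claims skew toward complex, which has a lower base rate.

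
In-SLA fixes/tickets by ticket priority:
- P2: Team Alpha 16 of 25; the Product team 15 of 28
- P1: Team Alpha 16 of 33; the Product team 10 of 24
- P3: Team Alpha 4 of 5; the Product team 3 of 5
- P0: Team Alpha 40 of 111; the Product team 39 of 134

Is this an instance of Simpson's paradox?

No

P2: Team Alpha 16/25 = 64.0%, the Product team 15/28 = 53.6% → Team Alpha
P1: Team Alpha 16/33 = 48.5%, the Product team 10/24 = 41.7% → Team Alpha
P3: Team Alpha 4/5 = 80.0%, the Product team 3/5 = 60.0% → Team Alpha
P0: Team Alpha 40/111 = 36.0%, the Product team 39/134 = 29.1% → Team Alpha
Overall: Team Alpha 76/174 = 43.7%, the Product team 67/191 = 35.1% → Team Alpha
Team Alpha wins overall and in every ticket group — no reversal.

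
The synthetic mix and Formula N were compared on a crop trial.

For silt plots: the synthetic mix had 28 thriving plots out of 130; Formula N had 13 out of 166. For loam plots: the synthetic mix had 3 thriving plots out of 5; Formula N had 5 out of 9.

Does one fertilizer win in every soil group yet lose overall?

No

Silt: the synthetic mix 28/130 = 21.5%, Formula N 13/166 = 7.8% → the synthetic mix
Loam: the synthetic mix 3/5 = 60.0%, Formula N 5/9 = 55.6% → the synthetic mix
Overall: the synthetic mix 31/135 = 23.0%, Formula N 18/175 = 10.3% → the synthetic mix
The synthetic mix wins overall and in every soil group — no reversal.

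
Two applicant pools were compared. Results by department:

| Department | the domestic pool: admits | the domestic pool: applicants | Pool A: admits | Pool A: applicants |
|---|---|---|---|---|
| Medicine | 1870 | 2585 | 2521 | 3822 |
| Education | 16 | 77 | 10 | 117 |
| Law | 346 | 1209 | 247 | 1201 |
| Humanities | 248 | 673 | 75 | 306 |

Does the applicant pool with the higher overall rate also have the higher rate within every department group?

Medicine: the domestic pool 1870/2585 = 72.3%, Pool A 2521/3822 = 66.0% → the domestic pool
Education: the domestic pool 16/77 = 20.8%, Pool A 10/117 = 8.5% → the domestic pool
Law: the domestic pool 346/1209 = 28.6%, Pool A 247/1201 = 20.6% → the domestic pool
Humanities: the domestic pool 248/673 = 36.8%, Pool A 75/306 = 24.5% → the domestic pool
Overall: the domestic pool 2480/4544 = 54.6%, Pool A 2853/5446 = 52.4% → the domestic pool
The domestic pool wins overall and in every department group — no reversal.

Yes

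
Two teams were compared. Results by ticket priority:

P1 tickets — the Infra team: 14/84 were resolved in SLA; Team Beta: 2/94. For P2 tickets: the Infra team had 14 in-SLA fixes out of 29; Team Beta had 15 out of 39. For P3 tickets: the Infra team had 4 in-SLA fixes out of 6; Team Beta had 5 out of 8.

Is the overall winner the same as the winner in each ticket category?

P1: the Infra team 14/84 = 16.7%, Team Beta 2/94 = 2.1% → the Infra team
P2: the Infra team 14/29 = 48.3%, Team Beta 15/39 = 38.5% → the Infra team
P3: the Infra team 4/6 = 66.7%, Team Beta 5/8 = 62.5% → the Infra team
Overall: the Infra team 32/119 = 26.9%, Team Beta 22/141 = 15.6% → the Infra team
The Infra team wins overall and in every ticket group — no reversal.

Yes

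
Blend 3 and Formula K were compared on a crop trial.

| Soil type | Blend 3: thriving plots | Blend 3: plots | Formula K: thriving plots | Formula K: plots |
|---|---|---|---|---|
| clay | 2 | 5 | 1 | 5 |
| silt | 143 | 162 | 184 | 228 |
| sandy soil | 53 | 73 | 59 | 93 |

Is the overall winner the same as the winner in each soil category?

Clay: Blend 3 2/5 = 40.0%, Formula K 1/5 = 20.0% → Blend 3
Silt: Blend 3 143/162 = 88.3%, Formula K 184/228 = 80.7% → Blend 3
Sandy soil: Blend 3 53/73 = 72.6%, Formula K 59/93 = 63.4% → Blend 3
Overall: Blend 3 198/240 = 82.5%, Formula K 244/326 = 74.8% → Blend 3
Blend 3 wins overall and in every soil group — no reversal.

Yes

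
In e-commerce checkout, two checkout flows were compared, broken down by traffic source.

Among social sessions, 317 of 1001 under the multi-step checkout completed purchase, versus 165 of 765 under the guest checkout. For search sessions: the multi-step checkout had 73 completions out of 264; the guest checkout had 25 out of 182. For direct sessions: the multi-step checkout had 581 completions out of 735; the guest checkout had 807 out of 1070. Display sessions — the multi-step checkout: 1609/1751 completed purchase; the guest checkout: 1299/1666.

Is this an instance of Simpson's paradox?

Social: the multi-step checkout 317/1001 = 31.7%, the guest checkout 165/765 = 21.6% → the multi-step checkout
Search: the multi-step checkout 73/264 = 27.7%, the guest checkout 25/182 = 13.7% → the multi-step checkout
Direct: the multi-step checkout 581/735 = 79.0%, the guest checkout 807/1070 = 75.4% → the multi-step checkout
Display: the multi-step checkout 1609/1751 = 91.9%, the guest checkout 1299/1666 = 78.0% → the multi-step checkout
Overall: the multi-step checkout 2580/3751 = 68.8%, the guest checkout 2296/3683 = 62.3% → the multi-step checkout
The multi-step checkout wins overall and in every traffic group — no reversal.

No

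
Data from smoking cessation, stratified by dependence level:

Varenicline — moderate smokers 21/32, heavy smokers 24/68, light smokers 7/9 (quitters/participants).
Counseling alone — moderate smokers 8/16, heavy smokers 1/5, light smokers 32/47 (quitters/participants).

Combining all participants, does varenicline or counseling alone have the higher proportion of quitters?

counseling alone

Moderate smokers: varenicline 21/32 = 65.6%, counseling alone 8/16 = 50.0% → varenicline
Heavy smokers: varenicline 24/68 = 35.3%, counseling alone 1/5 = 20.0% → varenicline
Light smokers: varenicline 7/9 = 77.8%, counseling alone 32/47 = 68.1% → varenicline
Overall: varenicline 52/109 = 47.7%, counseling alone 41/68 = 60.3% → counseling alone
(Varenicline wins every dependence group but counseling alone wins overall — varenicline's participants skew toward the low-rate heavy smokers group.)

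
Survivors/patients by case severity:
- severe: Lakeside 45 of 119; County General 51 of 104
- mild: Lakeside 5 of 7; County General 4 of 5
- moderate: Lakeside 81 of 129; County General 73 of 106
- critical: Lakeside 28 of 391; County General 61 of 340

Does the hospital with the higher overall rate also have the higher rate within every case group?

Yes

Severe: Lakeside 45/119 = 37.8%, County General 51/104 = 49.0% → County General
Mild: Lakeside 5/7 = 71.4%, County General 4/5 = 80.0% → County General
Moderate: Lakeside 81/129 = 62.8%, County General 73/106 = 68.9% → County General
Critical: Lakeside 28/391 = 7.2%, County General 61/340 = 17.9% → County General
Overall: Lakeside 159/646 = 24.6%, County General 189/555 = 34.1% → County General
County General wins overall and in every case group — no reversal.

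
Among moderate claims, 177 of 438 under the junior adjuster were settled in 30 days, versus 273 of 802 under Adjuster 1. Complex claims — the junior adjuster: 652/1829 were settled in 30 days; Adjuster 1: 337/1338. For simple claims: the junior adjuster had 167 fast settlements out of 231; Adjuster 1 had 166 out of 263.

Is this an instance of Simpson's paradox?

Moderate: the junior adjuster 177/438 = 40.4%, Adjuster 1 273/802 = 34.0% → the junior adjuster
Complex: the junior adjuster 652/1829 = 35.6%, Adjuster 1 337/1338 = 25.2% → the junior adjuster
Simple: the junior adjuster 167/231 = 72.3%, Adjuster 1 166/263 = 63.1% → the junior adjuster
Overall: the junior adjuster 996/2498 = 39.9%, Adjuster 1 776/2403 = 32.3% → the junior adjuster
The junior adjuster wins overall and in every claim group — no reversal.

No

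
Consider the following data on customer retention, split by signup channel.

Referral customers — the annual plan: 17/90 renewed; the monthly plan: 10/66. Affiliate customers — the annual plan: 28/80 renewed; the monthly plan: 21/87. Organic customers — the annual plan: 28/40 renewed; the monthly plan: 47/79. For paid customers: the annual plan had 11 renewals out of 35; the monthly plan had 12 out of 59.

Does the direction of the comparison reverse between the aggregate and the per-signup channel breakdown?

Referral: the annual plan 17/90 = 18.9%, the monthly plan 10/66 = 15.2% → the annual plan
Affiliate: the annual plan 28/80 = 35.0%, the monthly plan 21/87 = 24.1% → the annual plan
Organic: the annual plan 28/40 = 70.0%, the monthly plan 47/79 = 59.5% → the annual plan
Paid: the annual plan 11/35 = 31.4%, the monthly plan 12/59 = 20.3% → the annual plan
Overall: the annual plan 84/245 = 34.3%, the monthly plan 90/291 = 30.9% → the annual plan
The annual plan wins overall and in every signup group — no reversal.

No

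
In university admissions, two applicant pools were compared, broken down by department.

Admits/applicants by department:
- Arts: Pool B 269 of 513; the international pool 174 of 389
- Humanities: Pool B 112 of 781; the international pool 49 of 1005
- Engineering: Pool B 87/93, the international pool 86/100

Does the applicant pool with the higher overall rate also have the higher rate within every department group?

Arts: Pool B 269/513 = 52.4%, the international pool 174/389 = 44.7% → Pool B
Humanities: Pool B 112/781 = 14.3%, the international pool 49/1005 = 4.9% → Pool B
Engineering: Pool B 87/93 = 93.5%, the international pool 86/100 = 86.0% → Pool B
Overall: Pool B 468/1387 = 33.7%, the international pool 309/1494 = 20.7% → Pool B
Pool B wins overall and in every department group — no reversal.

Yes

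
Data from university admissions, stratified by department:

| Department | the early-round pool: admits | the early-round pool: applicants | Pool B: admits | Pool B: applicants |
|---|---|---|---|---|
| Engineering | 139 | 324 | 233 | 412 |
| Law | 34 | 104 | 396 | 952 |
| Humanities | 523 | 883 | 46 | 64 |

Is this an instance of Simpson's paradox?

Yes

Engineering: the early-round pool 139/324 = 42.9%, Pool B 233/412 = 56.6% → Pool B
Law: the early-round pool 34/104 = 32.7%, Pool B 396/952 = 41.6% → Pool B
Humanities: the early-round pool 523/883 = 59.2%, Pool B 46/64 = 71.9% → Pool B
Overall: the early-round pool 696/1311 = 53.1%, Pool B 675/1428 = 47.3% → the early-round pool
Pool B wins each department group but the early-round pool wins overall — the comparison reverses. Pool B's applicants skew toward Law, which has a lower base rate.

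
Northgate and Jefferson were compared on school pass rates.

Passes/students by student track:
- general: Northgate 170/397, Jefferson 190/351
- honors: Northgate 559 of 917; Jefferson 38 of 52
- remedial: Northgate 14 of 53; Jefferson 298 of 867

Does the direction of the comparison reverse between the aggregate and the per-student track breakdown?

Yes

General: Northgate 170/397 = 42.8%, Jefferson 190/351 = 54.1% → Jefferson
Honors: Northgate 559/917 = 61.0%, Jefferson 38/52 = 73.1% → Jefferson
Remedial: Northgate 14/53 = 26.4%, Jefferson 298/867 = 34.4% → Jefferson
Overall: Northgate 743/1367 = 54.4%, Jefferson 526/1270 = 41.4% → Northgate
Jefferson wins each student group but Northgate wins overall — the comparison reverses. Jefferson's students skew toward remedial, which has a lower base rate.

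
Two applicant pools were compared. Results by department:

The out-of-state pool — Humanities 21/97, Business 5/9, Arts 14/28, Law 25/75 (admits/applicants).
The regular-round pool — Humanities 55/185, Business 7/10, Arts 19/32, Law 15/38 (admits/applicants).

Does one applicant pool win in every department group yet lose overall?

Humanities: the out-of-state pool 21/97 = 21.6%, the regular-round pool 55/185 = 29.7% → the regular-round pool
Business: the out-of-state pool 5/9 = 55.6%, the regular-round pool 7/10 = 70.0% → the regular-round pool
Arts: the out-of-state pool 14/28 = 50.0%, the regular-round pool 19/32 = 59.4% → the regular-round pool
Law: the out-of-state pool 25/75 = 33.3%, the regular-round pool 15/38 = 39.5% → the regular-round pool
Overall: the out-of-state pool 65/209 = 31.1%, the regular-round pool 96/265 = 36.2% → the regular-round pool
The regular-round pool wins overall and in every department group — no reversal.

No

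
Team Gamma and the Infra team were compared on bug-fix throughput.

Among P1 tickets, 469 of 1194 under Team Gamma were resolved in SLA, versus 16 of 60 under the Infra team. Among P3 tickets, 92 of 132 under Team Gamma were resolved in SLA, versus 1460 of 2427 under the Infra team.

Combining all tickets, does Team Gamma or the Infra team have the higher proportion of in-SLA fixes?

the Infra team

P1: Team Gamma 469/1194 = 39.3%, the Infra team 16/60 = 26.7% → Team Gamma
P3: Team Gamma 92/132 = 69.7%, the Infra team 1460/2427 = 60.2% → Team Gamma
Overall: Team Gamma 561/1326 = 42.3%, the Infra team 1476/2487 = 59.3% → the Infra team
(Team Gamma wins every ticket group but the Infra team wins overall — Team Gamma's tickets skew toward the low-rate P1 group.)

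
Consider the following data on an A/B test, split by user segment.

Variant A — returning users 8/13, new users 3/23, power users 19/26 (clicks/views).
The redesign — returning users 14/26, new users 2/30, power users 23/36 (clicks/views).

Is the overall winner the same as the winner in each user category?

Yes

Returning users: Variant A 8/13 = 61.5%, the redesign 14/26 = 53.8% → Variant A
New users: Variant A 3/23 = 13.0%, the redesign 2/30 = 6.7% → Variant A
Power users: Variant A 19/26 = 73.1%, the redesign 23/36 = 63.9% → Variant A
Overall: Variant A 30/62 = 48.4%, the redesign 39/92 = 42.4% → Variant A
Variant A wins overall and in every user group — no reversal.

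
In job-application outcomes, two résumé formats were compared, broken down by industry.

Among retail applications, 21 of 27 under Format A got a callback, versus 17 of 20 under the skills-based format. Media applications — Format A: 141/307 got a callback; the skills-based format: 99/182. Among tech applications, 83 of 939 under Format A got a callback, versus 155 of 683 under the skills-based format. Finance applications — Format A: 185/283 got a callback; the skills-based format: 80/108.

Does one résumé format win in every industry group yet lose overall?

No

Retail: Format A 21/27 = 77.8%, the skills-based format 17/20 = 85.0% → the skills-based format
Media: Format A 141/307 = 45.9%, the skills-based format 99/182 = 54.4% → the skills-based format
Tech: Format A 83/939 = 8.8%, the skills-based format 155/683 = 22.7% → the skills-based format
Finance: Format A 185/283 = 65.4%, the skills-based format 80/108 = 74.1% → the skills-based format
Overall: Format A 430/1556 = 27.6%, the skills-based format 351/993 = 35.3% → the skills-based format
The skills-based format wins overall and in every industry group — no reversal.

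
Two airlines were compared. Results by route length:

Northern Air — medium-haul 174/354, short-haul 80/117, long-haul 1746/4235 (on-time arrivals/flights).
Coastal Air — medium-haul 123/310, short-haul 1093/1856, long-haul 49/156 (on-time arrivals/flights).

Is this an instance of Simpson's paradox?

Yes

Medium-haul: Northern Air 174/354 = 49.2%, Coastal Air 123/310 = 39.7% → Northern Air
Short-haul: Northern Air 80/117 = 68.4%, Coastal Air 1093/1856 = 58.9% → Northern Air
Long-haul: Northern Air 1746/4235 = 41.2%, Coastal Air 49/156 = 31.4% → Northern Air
Overall: Northern Air 2000/4706 = 42.5%, Coastal Air 1265/2322 = 54.5% → Coastal Air
Northern Air wins each route group but Coastal Air wins overall — the comparison reverses. Northern Air's flights skew toward long-haul, which has a lower base rate.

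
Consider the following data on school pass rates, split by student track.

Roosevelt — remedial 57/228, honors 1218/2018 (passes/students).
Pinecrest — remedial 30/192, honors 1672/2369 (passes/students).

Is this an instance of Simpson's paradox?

No

Remedial: Roosevelt 57/228 = 25.0%, Pinecrest 30/192 = 15.6% → Roosevelt
Honors: Roosevelt 1218/2018 = 60.4%, Pinecrest 1672/2369 = 70.6% → Pinecrest
Overall: Roosevelt 1275/2246 = 56.8%, Pinecrest 1702/2561 = 66.5% → Pinecrest
Neither sweeps: Roosevelt wins 1 of 2 groups, Pinecrest wins 1. Pinecrest wins overall but not every group — no Simpson reversal.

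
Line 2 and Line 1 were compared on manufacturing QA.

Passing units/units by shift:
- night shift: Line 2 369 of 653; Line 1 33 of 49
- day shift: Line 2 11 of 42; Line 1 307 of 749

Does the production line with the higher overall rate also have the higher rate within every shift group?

Night shift: Line 2 369/653 = 56.5%, Line 1 33/49 = 67.3% → Line 1
Day shift: Line 2 11/42 = 26.2%, Line 1 307/749 = 41.0% → Line 1
Overall: Line 2 380/695 = 54.7%, Line 1 340/798 = 42.6% → Line 2
Line 1 wins each shift group but Line 2 wins overall — the comparison reverses. Line 1's units skew toward day shift, which has a lower base rate.

No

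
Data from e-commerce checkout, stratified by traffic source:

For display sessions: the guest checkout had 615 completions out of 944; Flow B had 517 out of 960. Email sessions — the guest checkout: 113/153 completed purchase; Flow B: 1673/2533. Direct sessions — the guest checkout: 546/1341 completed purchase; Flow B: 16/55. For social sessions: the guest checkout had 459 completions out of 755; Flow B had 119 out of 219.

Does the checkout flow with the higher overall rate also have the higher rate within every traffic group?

Display: the guest checkout 615/944 = 65.1%, Flow B 517/960 = 53.9% → the guest checkout
Email: the guest checkout 113/153 = 73.9%, Flow B 1673/2533 = 66.0% → the guest checkout
Direct: the guest checkout 546/1341 = 40.7%, Flow B 16/55 = 29.1% → the guest checkout
Social: the guest checkout 459/755 = 60.8%, Flow B 119/219 = 54.3% → the guest checkout
Overall: the guest checkout 1733/3193 = 54.3%, Flow B 2325/3767 = 61.7% → Flow B
The guest checkout wins each traffic group but Flow B wins overall — the comparison reverses. The guest checkout's sessions skew toward direct, which has a lower base rate.

No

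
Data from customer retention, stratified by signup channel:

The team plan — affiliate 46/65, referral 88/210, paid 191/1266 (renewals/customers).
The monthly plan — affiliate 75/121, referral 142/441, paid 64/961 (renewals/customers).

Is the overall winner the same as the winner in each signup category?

Yes

Affiliate: the team plan 46/65 = 70.8%, the monthly plan 75/121 = 62.0% → the team plan
Referral: the team plan 88/210 = 41.9%, the monthly plan 142/441 = 32.2% → the team plan
Paid: the team plan 191/1266 = 15.1%, the monthly plan 64/961 = 6.7% → the team plan
Overall: the team plan 325/1541 = 21.1%, the monthly plan 281/1523 = 18.5% → the team plan
The team plan wins overall and in every signup group — no reversal.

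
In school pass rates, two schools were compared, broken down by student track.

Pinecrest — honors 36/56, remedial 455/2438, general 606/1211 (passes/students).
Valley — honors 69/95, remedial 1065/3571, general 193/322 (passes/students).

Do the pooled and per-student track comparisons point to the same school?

Honors: Pinecrest 36/56 = 64.3%, Valley 69/95 = 72.6% → Valley
Remedial: Pinecrest 455/2438 = 18.7%, Valley 1065/3571 = 29.8% → Valley
General: Pinecrest 606/1211 = 50.0%, Valley 193/322 = 59.9% → Valley
Overall: Pinecrest 1097/3705 = 29.6%, Valley 1327/3988 = 33.3% → Valley
Valley wins overall and in every student group — no reversal.

Yes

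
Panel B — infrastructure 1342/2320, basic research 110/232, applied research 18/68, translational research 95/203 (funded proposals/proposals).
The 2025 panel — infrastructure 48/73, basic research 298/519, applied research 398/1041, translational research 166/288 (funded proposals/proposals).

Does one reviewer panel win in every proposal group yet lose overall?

Yes

Infrastructure: Panel B 1342/2320 = 57.8%, the 2025 panel 48/73 = 65.8% → the 2025 panel
Basic research: Panel B 110/232 = 47.4%, the 2025 panel 298/519 = 57.4% → the 2025 panel
Applied research: Panel B 18/68 = 26.5%, the 2025 panel 398/1041 = 38.2% → the 2025 panel
Translational research: Panel B 95/203 = 46.8%, the 2025 panel 166/288 = 57.6% → the 2025 panel
Overall: Panel B 1565/2823 = 55.4%, the 2025 panel 910/1921 = 47.4% → Panel B
The 2025 panel wins each proposal group but Panel B wins overall — the comparison reverses. The 2025 panel's proposals skew toward applied research, which has a lower base rate.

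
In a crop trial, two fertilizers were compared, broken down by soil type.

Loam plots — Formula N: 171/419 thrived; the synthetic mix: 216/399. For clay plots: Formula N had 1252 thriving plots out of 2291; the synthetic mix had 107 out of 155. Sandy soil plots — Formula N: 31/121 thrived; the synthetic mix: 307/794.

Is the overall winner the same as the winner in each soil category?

Loam: Formula N 171/419 = 40.8%, the synthetic mix 216/399 = 54.1% → the synthetic mix
Clay: Formula N 1252/2291 = 54.6%, the synthetic mix 107/155 = 69.0% → the synthetic mix
Sandy soil: Formula N 31/121 = 25.6%, the synthetic mix 307/794 = 38.7% → the synthetic mix
Overall: Formula N 1454/2831 = 51.4%, the synthetic mix 630/1348 = 46.7% → Formula N
The synthetic mix wins each soil group but Formula N wins overall — the comparison reverses. The synthetic mix's plots skew toward sandy soil, which has a lower base rate.

No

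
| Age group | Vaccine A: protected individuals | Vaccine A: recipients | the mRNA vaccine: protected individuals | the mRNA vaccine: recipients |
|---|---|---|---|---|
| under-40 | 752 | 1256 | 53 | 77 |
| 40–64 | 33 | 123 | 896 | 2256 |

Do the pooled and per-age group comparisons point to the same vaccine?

Under-40: Vaccine A 752/1256 = 59.9%, the mRNA vaccine 53/77 = 68.8% → the mRNA vaccine
40–64: Vaccine A 33/123 = 26.8%, the mRNA vaccine 896/2256 = 39.7% → the mRNA vaccine
Overall: Vaccine A 785/1379 = 56.9%, the mRNA vaccine 949/2333 = 40.7% → Vaccine A
The mRNA vaccine wins each age group but Vaccine A wins overall — the comparison reverses. The mRNA vaccine's recipients skew toward 40–64, which has a lower base rate.

No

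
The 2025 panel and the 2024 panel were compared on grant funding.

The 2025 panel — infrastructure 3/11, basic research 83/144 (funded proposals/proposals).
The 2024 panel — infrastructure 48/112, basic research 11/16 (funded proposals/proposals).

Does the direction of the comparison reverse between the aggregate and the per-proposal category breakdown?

Infrastructure: the 2025 panel 3/11 = 27.3%, the 2024 panel 48/112 = 42.9% → the 2024 panel
Basic research: the 2025 panel 83/144 = 57.6%, the 2024 panel 11/16 = 68.8% → the 2024 panel
Overall: the 2025 panel 86/155 = 55.5%, the 2024 panel 59/128 = 46.1% → the 2025 panel
The 2024 panel wins each proposal group but the 2025 panel wins overall — the comparison reverses. The 2024 panel's proposals skew toward infrastructure, which has a lower base rate.

Yes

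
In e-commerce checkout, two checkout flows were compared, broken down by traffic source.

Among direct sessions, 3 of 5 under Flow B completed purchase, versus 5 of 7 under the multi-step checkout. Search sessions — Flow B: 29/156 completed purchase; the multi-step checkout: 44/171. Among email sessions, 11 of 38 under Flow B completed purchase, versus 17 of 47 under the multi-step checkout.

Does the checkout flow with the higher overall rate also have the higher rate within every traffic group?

Direct: Flow B 3/5 = 60.0%, the multi-step checkout 5/7 = 71.4% → the multi-step checkout
Search: Flow B 29/156 = 18.6%, the multi-step checkout 44/171 = 25.7% → the multi-step checkout
Email: Flow B 11/38 = 28.9%, the multi-step checkout 17/47 = 36.2% → the multi-step checkout
Overall: Flow B 43/199 = 21.6%, the multi-step checkout 66/225 = 29.3% → the multi-step checkout
The multi-step checkout wins overall and in every traffic group — no reversal.

Yes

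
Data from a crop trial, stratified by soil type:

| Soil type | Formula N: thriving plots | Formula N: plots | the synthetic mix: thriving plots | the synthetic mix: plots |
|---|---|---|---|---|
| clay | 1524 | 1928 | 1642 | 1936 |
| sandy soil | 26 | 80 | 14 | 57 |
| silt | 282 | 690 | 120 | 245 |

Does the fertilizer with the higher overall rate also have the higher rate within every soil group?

No

Clay: Formula N 1524/1928 = 79.0%, the synthetic mix 1642/1936 = 84.8% → the synthetic mix
Sandy soil: Formula N 26/80 = 32.5%, the synthetic mix 14/57 = 24.6% → Formula N
Silt: Formula N 282/690 = 40.9%, the synthetic mix 120/245 = 49.0% → the synthetic mix
Overall: Formula N 1832/2698 = 67.9%, the synthetic mix 1776/2238 = 79.4% → the synthetic mix
Neither sweeps: Formula N wins 1 of 3 groups, the synthetic mix wins 2. The synthetic mix wins overall but not every group — no Simpson reversal.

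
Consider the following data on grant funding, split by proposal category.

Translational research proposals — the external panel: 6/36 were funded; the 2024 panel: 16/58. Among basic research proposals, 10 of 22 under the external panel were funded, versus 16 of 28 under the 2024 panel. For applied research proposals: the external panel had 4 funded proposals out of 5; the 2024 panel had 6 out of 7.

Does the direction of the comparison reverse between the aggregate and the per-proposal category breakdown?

No

Translational research: the external panel 6/36 = 16.7%, the 2024 panel 16/58 = 27.6% → the 2024 panel
Basic research: the external panel 10/22 = 45.5%, the 2024 panel 16/28 = 57.1% → the 2024 panel
Applied research: the external panel 4/5 = 80.0%, the 2024 panel 6/7 = 85.7% → the 2024 panel
Overall: the external panel 20/63 = 31.7%, the 2024 panel 38/93 = 40.9% → the 2024 panel
The 2024 panel wins overall and in every proposal group — no reversal.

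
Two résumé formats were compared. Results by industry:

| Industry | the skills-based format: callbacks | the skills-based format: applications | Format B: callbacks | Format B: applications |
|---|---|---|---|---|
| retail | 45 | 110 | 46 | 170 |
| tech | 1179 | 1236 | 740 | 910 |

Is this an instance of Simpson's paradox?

Retail: the skills-based format 45/110 = 40.9%, Format B 46/170 = 27.1% → the skills-based format
Tech: the skills-based format 1179/1236 = 95.4%, Format B 740/910 = 81.3% → the skills-based format
Overall: the skills-based format 1224/1346 = 90.9%, Format B 786/1080 = 72.8% → the skills-based format
The skills-based format wins overall and in every industry group — no reversal.

No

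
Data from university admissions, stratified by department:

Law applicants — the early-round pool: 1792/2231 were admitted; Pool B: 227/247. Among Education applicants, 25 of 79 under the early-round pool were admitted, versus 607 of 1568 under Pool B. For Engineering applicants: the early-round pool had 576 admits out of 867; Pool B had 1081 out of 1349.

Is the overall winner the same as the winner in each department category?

Law: the early-round pool 1792/2231 = 80.3%, Pool B 227/247 = 91.9% → Pool B
Education: the early-round pool 25/79 = 31.6%, Pool B 607/1568 = 38.7% → Pool B
Engineering: the early-round pool 576/867 = 66.4%, Pool B 1081/1349 = 80.1% → Pool B
Overall: the early-round pool 2393/3177 = 75.3%, Pool B 1915/3164 = 60.5% → the early-round pool
Pool B wins each department group but the early-round pool wins overall — the comparison reverses. Pool B's applicants skew toward Education, which has a lower base rate.

No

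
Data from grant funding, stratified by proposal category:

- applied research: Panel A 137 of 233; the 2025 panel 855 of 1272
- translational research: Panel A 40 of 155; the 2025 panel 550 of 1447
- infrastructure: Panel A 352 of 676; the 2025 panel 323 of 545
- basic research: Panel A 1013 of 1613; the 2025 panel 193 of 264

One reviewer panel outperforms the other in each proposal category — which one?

the 2025 panel

Applied research: Panel A 137/233 = 58.8%, the 2025 panel 855/1272 = 67.2% → the 2025 panel
Translational research: Panel A 40/155 = 25.8%, the 2025 panel 550/1447 = 38.0% → the 2025 panel
Infrastructure: Panel A 352/676 = 52.1%, the 2025 panel 323/545 = 59.3% → the 2025 panel
Basic research: Panel A 1013/1613 = 62.8%, the 2025 panel 193/264 = 73.1% → the 2025 panel
The 2025 panel has the higher rate in all 4 groups.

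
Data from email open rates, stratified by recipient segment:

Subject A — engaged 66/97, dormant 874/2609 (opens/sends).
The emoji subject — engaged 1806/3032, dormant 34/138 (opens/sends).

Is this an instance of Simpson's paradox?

Yes

Engaged: Subject A 66/97 = 68.0%, the emoji subject 1806/3032 = 59.6% → Subject A
Dormant: Subject A 874/2609 = 33.5%, the emoji subject 34/138 = 24.6% → Subject A
Overall: Subject A 940/2706 = 34.7%, the emoji subject 1840/3170 = 58.0% → the emoji subject
Subject A wins each recipient group but the emoji subject wins overall — the comparison reverses. Subject A's sends skew toward dormant, which has a lower base rate.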